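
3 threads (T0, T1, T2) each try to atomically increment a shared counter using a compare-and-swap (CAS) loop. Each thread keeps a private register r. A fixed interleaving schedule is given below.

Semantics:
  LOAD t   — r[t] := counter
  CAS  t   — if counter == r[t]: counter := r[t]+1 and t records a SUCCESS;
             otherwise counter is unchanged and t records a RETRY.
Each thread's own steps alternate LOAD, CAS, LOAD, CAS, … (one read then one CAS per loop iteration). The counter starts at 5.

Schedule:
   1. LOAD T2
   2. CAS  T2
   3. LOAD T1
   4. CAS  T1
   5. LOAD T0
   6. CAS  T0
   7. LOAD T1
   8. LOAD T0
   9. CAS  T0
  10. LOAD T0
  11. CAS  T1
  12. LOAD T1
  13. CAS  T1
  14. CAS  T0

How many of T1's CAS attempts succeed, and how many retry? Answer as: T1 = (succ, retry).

T1 = (2, 1)

#1 T2 reads 5
#2 T2 CAS(5→6) writes; counter now 6
#3 T1 reads 6
#4 T1 CAS(6→7) writes; counter now 7
#5 T0 reads 7
#6 T0 CAS(7→8) writes; counter now 8
#7 T1 reads 8
#8 T0 reads 8
#9 T0 CAS(8→9) writes; counter now 9
#10 T0 reads 9
#11 T1 CAS(8→9) fails; counter now 9
#12 T1 reads 9
#13 T1 CAS(9→10) writes; counter now 10
#14 T0 CAS(9→10) fails; counter now 10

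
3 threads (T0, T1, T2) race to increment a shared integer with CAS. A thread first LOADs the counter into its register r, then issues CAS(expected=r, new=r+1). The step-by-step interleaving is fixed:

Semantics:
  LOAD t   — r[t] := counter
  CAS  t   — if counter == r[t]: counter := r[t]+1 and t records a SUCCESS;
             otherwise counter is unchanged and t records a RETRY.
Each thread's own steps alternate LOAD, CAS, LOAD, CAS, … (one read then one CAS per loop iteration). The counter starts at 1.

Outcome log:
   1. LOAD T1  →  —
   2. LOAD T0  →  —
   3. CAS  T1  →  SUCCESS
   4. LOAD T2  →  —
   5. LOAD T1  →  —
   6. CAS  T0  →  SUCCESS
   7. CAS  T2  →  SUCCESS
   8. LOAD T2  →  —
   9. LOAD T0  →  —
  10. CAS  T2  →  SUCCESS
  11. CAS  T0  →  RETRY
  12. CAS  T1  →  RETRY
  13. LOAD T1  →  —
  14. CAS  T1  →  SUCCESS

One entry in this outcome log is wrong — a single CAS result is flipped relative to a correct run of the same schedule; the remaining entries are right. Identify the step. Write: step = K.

Correct run:
step 1: T1 LOAD ⇒ load; ctr=1 reg=1
step 2: T0 LOAD ⇒ load; ctr=1 reg=1
step 3: T1 CAS ⇒ ok; ctr=2 reg=1
step 4: T2 LOAD ⇒ load; ctr=2 reg=2
step 5: T1 LOAD ⇒ load; ctr=2 reg=2
step 6: T0 CAS ⇒ retry; ctr=2 reg=1
step 7: T2 CAS ⇒ ok; ctr=3 reg=2
step 8: T2 LOAD ⇒ load; ctr=3 reg=3
step 9: T0 LOAD ⇒ load; ctr=3 reg=3
step 10: T2 CAS ⇒ ok; ctr=4 reg=3
step 11: T0 CAS ⇒ retry; ctr=4 reg=3
step 12: T1 CAS ⇒ retry; ctr=4 reg=2
step 13: T1 LOAD ⇒ load; ctr=4 reg=4
step 14: T1 CAS ⇒ ok; ctr=5 reg=4
Mismatch at 6.

step = 6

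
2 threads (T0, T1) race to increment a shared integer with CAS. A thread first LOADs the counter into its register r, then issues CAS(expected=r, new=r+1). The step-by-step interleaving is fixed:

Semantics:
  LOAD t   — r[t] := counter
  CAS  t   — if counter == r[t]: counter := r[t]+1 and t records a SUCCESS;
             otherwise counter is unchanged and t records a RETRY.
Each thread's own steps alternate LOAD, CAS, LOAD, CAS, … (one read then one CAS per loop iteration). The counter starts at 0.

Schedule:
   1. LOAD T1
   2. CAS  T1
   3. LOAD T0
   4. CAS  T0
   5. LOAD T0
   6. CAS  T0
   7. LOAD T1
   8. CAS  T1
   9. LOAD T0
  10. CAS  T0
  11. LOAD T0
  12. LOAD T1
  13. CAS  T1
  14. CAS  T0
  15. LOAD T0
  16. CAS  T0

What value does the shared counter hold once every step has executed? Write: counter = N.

T1 LOAD — after: cnt=0, r=0 — load
T1 CAS — after: cnt=1, r=0 — ok
T0 LOAD — after: cnt=1, r=1 — load
T0 CAS — after: cnt=2, r=1 — ok
T0 LOAD — after: cnt=2, r=2 — load
T0 CAS — after: cnt=3, r=2 — ok
T1 LOAD — after: cnt=3, r=3 — load
T1 CAS — after: cnt=4, r=3 — ok
T0 LOAD — after: cnt=4, r=4 — load
T0 CAS — after: cnt=5, r=4 — ok
T0 LOAD — after: cnt=5, r=5 — load
T1 LOAD — after: cnt=5, r=5 — load
T1 CAS — after: cnt=6, r=5 — ok
T0 CAS — after: cnt=6, r=5 — retry
T0 LOAD — after: cnt=6, r=6 — load
T0 CAS — after: cnt=7, r=6 — ok

counter = 7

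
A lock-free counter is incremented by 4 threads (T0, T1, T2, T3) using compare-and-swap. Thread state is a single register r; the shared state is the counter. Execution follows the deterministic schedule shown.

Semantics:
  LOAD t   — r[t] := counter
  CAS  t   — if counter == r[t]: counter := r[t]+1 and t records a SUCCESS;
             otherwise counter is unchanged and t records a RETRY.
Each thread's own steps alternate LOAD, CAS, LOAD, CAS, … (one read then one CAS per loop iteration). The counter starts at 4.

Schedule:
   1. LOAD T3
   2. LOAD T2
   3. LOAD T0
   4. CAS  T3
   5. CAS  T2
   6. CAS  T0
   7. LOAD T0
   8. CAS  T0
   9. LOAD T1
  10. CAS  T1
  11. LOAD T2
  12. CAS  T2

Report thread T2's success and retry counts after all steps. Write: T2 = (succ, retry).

T2 = (1, 1)

step 1: T3 LOAD ⇒ load; ctr=4 reg=4
step 2: T2 LOAD ⇒ load; ctr=4 reg=4
step 3: T0 LOAD ⇒ load; ctr=4 reg=4
step 4: T3 CAS ⇒ ok; ctr=5 reg=4
step 5: T2 CAS ⇒ retry; ctr=5 reg=4
step 6: T0 CAS ⇒ retry; ctr=5 reg=4
step 7: T0 LOAD ⇒ load; ctr=5 reg=5
step 8: T0 CAS ⇒ ok; ctr=6 reg=5
step 9: T1 LOAD ⇒ load; ctr=6 reg=6
step 10: T1 CAS ⇒ ok; ctr=7 reg=6
step 11: T2 LOAD ⇒ load; ctr=7 reg=7
step 12: T2 CAS ⇒ ok; ctr=8 reg=7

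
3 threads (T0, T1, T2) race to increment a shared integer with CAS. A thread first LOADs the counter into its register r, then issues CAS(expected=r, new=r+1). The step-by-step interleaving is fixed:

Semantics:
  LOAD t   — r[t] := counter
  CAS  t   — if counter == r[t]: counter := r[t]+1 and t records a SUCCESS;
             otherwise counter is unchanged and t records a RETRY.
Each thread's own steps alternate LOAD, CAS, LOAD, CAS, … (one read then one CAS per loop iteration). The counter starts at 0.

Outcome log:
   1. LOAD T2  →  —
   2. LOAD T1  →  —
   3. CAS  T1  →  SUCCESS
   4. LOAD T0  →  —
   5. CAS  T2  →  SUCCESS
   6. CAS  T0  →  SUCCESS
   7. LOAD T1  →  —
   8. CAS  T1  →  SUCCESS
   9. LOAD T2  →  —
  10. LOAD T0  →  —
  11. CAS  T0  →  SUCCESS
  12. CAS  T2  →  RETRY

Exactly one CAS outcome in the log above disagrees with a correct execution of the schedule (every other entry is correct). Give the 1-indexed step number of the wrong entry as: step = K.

step = 5

Re-executing:
step 1: T2 LOAD ⇒ load; ctr=0 reg=0
step 2: T1 LOAD ⇒ load; ctr=0 reg=0
step 3: T1 CAS ⇒ ok; ctr=1 reg=0
step 4: T0 LOAD ⇒ load; ctr=1 reg=1
step 5: T2 CAS ⇒ retry; ctr=1 reg=0
step 6: T0 CAS ⇒ ok; ctr=2 reg=1
step 7: T1 LOAD ⇒ load; ctr=2 reg=2
step 8: T1 CAS ⇒ ok; ctr=3 reg=2
step 9: T2 LOAD ⇒ load; ctr=3 reg=3
step 10: T0 LOAD ⇒ load; ctr=3 reg=3
step 11: T0 CAS ⇒ ok; ctr=4 reg=3
step 12: T2 CAS ⇒ retry; ctr=4 reg=3
Log disagrees first at step 5.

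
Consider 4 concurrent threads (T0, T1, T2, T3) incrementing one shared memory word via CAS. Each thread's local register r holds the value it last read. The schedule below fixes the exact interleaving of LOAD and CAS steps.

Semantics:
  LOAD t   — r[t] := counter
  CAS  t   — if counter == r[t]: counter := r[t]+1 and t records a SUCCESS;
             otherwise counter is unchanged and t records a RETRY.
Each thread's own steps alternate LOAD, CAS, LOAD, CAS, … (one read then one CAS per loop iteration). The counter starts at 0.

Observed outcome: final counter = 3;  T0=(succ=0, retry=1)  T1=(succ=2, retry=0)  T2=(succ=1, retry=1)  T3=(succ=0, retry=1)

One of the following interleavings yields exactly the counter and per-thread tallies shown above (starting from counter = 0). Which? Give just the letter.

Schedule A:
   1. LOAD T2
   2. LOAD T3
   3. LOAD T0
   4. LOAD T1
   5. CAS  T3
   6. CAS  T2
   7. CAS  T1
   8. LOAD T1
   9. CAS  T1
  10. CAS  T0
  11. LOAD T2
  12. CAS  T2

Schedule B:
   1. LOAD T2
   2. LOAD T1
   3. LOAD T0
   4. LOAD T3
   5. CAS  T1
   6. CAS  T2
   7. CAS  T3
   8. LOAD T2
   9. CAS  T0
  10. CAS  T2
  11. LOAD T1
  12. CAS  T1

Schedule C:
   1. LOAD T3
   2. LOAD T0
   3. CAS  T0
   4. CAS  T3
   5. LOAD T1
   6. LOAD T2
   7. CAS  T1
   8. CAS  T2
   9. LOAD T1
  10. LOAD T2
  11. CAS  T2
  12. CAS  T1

B

Tracing schedule B:
   1) LOAD T2:  M=0  r_T2=0
   2) LOAD T1:  M=0  r_T1=0
   3) LOAD T0:  M=0  r_T0=0
   4) LOAD T3:  M=0  r_T3=0
   5) CAS  T1:  M=1  r_T1=0 ✓
   6) CAS  T2:  M=1  r_T2=0 ✗
   7) CAS  T3:  M=1  r_T3=0 ✗
   8) LOAD T2:  M=1  r_T2=1
   9) CAS  T0:  M=1  r_T0=0 ✗
  10) CAS  T2:  M=2  r_T2=1 ✓
  11) LOAD T1:  M=2  r_T1=2
  12) CAS  T1:  M=3  r_T1=2 ✓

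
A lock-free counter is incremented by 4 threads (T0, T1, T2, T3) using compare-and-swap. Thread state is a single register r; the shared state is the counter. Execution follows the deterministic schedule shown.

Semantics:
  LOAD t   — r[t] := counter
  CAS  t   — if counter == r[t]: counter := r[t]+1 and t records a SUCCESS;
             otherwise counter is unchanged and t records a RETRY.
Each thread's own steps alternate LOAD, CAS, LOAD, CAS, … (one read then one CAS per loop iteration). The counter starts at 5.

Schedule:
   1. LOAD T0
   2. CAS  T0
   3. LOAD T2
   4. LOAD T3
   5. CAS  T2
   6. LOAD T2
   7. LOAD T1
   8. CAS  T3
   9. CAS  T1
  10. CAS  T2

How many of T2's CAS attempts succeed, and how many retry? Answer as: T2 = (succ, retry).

T2 = (1, 1)

#1 T0 reads 5
#2 T0 CAS(5→6) writes; counter now 6
#3 T2 reads 6
#4 T3 reads 6
#5 T2 CAS(6→7) writes; counter now 7
#6 T2 reads 7
#7 T1 reads 7
#8 T3 CAS(6→7) fails; counter now 7
#9 T1 CAS(7→8) writes; counter now 8
#10 T2 CAS(7→8) fails; counter now 8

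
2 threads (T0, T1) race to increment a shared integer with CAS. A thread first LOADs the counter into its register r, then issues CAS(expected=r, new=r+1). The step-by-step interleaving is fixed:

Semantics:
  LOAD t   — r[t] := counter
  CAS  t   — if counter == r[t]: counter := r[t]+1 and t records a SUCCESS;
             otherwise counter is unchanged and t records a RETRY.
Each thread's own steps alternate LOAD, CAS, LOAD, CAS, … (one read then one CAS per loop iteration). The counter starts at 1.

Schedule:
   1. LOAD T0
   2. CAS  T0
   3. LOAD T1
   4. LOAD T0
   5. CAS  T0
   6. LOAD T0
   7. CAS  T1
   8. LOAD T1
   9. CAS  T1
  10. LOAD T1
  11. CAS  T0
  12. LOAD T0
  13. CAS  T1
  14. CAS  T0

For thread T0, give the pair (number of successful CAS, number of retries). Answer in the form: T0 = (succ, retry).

T0 = (2, 2)

step 1: T0 LOAD ⇒ load; ctr=1 reg=1
step 2: T0 CAS ⇒ ok; ctr=2 reg=1
step 3: T1 LOAD ⇒ load; ctr=2 reg=2
step 4: T0 LOAD ⇒ load; ctr=2 reg=2
step 5: T0 CAS ⇒ ok; ctr=3 reg=2
step 6: T0 LOAD ⇒ load; ctr=3 reg=3
step 7: T1 CAS ⇒ retry; ctr=3 reg=2
step 8: T1 LOAD ⇒ load; ctr=3 reg=3
step 9: T1 CAS ⇒ ok; ctr=4 reg=3
step 10: T1 LOAD ⇒ load; ctr=4 reg=4
step 11: T0 CAS ⇒ retry; ctr=4 reg=3
step 12: T0 LOAD ⇒ load; ctr=4 reg=4
step 13: T1 CAS ⇒ ok; ctr=5 reg=4
step 14: T0 CAS ⇒ retry; ctr=5 reg=4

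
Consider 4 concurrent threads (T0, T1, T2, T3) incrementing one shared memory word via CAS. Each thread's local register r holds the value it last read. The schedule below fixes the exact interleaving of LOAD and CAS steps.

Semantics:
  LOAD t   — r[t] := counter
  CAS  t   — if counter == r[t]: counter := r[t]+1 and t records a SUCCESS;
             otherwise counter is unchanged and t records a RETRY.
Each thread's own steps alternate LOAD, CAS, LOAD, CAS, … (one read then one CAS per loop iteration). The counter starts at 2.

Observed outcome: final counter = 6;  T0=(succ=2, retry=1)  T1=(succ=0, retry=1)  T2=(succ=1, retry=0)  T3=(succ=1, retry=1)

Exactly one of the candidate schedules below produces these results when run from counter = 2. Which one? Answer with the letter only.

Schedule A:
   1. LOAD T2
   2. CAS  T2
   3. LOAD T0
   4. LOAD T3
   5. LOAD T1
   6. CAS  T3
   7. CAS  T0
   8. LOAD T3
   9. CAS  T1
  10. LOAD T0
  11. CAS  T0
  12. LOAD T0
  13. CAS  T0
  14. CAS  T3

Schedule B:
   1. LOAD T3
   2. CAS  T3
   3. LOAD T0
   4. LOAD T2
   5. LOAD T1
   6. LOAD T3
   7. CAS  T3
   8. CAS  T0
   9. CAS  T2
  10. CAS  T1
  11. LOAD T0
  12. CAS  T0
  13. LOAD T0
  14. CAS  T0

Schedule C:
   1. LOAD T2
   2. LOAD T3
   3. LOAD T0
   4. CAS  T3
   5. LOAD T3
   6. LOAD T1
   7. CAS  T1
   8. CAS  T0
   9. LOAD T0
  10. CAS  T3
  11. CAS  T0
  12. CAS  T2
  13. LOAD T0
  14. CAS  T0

A

Run A:
1. LOAD T2 → mem=2 r[T2]=2 [LOAD]
2. CAS T2 → mem=3 r[T2]=2 [OK]
3. LOAD T0 → mem=3 r[T0]=3 [LOAD]
4. LOAD T3 → mem=3 r[T3]=3 [LOAD]
5. LOAD T1 → mem=3 r[T1]=3 [LOAD]
6. CAS T3 → mem=4 r[T3]=3 [OK]
7. CAS T0 → mem=4 r[T0]=3 [RETRY]
8. LOAD T3 → mem=4 r[T3]=4 [LOAD]
9. CAS T1 → mem=4 r[T1]=3 [RETRY]
10. LOAD T0 → mem=4 r[T0]=4 [LOAD]
11. CAS T0 → mem=5 r[T0]=4 [OK]
12. LOAD T0 → mem=5 r[T0]=5 [LOAD]
13. CAS T0 → mem=6 r[T0]=5 [OK]
14. CAS T3 → mem=6 r[T3]=4 [RETRY]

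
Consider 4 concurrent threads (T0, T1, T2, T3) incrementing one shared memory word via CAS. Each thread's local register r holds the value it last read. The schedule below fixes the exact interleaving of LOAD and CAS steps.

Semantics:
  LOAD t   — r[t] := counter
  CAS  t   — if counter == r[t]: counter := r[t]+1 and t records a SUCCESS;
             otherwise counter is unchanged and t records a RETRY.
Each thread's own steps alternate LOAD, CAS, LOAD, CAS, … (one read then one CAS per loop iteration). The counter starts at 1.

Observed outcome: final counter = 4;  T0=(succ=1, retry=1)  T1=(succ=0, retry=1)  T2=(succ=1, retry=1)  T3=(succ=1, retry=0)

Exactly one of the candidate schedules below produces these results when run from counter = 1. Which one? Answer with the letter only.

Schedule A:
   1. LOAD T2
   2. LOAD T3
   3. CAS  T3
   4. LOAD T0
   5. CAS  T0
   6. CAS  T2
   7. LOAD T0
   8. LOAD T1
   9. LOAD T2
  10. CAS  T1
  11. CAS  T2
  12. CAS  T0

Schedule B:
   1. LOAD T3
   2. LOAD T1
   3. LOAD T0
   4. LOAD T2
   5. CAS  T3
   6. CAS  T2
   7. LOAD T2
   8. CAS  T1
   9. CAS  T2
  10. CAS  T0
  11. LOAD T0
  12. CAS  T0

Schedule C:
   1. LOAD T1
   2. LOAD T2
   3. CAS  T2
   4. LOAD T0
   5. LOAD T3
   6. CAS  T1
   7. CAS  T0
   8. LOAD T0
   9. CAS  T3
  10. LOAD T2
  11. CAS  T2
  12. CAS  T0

Tracing schedule B:
#1 T3 reads 1
#2 T1 reads 1
#3 T0 reads 1
#4 T2 reads 1
#5 T3 CAS(1→2) writes; counter now 2
#6 T2 CAS(1→2) fails; counter now 2
#7 T2 reads 2
#8 T1 CAS(1→2) fails; counter now 2
#9 T2 CAS(2→3) writes; counter now 3
#10 T0 CAS(1→2) fails; counter now 3
#11 T0 reads 3
#12 T0 CAS(3→4) writes; counter now 4

B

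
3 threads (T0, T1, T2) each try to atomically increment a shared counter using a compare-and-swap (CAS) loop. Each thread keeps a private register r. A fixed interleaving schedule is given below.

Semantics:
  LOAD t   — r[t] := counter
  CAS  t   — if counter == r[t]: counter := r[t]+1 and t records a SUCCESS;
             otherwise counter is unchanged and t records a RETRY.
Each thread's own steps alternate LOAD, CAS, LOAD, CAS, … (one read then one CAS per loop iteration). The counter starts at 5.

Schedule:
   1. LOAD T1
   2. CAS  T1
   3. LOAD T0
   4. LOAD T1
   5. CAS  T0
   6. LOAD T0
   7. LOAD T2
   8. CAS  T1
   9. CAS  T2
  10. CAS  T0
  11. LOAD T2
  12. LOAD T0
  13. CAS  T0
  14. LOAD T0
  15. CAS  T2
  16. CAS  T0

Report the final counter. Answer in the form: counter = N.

step 1: T1 LOAD ⇒ load; ctr=5 reg=5
step 2: T1 CAS ⇒ ok; ctr=6 reg=5
step 3: T0 LOAD ⇒ load; ctr=6 reg=6
step 4: T1 LOAD ⇒ load; ctr=6 reg=6
step 5: T0 CAS ⇒ ok; ctr=7 reg=6
step 6: T0 LOAD ⇒ load; ctr=7 reg=7
step 7: T2 LOAD ⇒ load; ctr=7 reg=7
step 8: T1 CAS ⇒ retry; ctr=7 reg=6
step 9: T2 CAS ⇒ ok; ctr=8 reg=7
step 10: T0 CAS ⇒ retry; ctr=8 reg=7
step 11: T2 LOAD ⇒ load; ctr=8 reg=8
step 12: T0 LOAD ⇒ load; ctr=8 reg=8
step 13: T0 CAS ⇒ ok; ctr=9 reg=8
step 14: T0 LOAD ⇒ load; ctr=9 reg=9
step 15: T2 CAS ⇒ retry; ctr=9 reg=8
step 16: T0 CAS ⇒ ok; ctr=10 reg=9

counter = 10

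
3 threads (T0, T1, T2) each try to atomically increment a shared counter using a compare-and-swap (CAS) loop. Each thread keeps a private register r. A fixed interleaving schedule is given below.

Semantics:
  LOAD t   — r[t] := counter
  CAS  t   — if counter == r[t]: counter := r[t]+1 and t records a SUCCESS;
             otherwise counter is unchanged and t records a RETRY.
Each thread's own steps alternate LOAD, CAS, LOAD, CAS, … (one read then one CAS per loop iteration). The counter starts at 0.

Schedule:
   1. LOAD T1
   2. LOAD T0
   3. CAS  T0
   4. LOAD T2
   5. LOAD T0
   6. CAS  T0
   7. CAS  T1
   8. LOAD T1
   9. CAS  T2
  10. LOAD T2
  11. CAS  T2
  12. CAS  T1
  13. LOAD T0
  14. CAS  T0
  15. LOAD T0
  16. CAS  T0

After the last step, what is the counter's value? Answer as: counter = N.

1. LOAD T1 → mem=0 r[T1]=0 [LOAD]
2. LOAD T0 → mem=0 r[T0]=0 [LOAD]
3. CAS T0 → mem=1 r[T0]=0 [OK]
4. LOAD T2 → mem=1 r[T2]=1 [LOAD]
5. LOAD T0 → mem=1 r[T0]=1 [LOAD]
6. CAS T0 → mem=2 r[T0]=1 [OK]
7. CAS T1 → mem=2 r[T1]=0 [RETRY]
8. LOAD T1 → mem=2 r[T1]=2 [LOAD]
9. CAS T2 → mem=2 r[T2]=1 [RETRY]
10. LOAD T2 → mem=2 r[T2]=2 [LOAD]
11. CAS T2 → mem=3 r[T2]=2 [OK]
12. CAS T1 → mem=3 r[T1]=2 [RETRY]
13. LOAD T0 → mem=3 r[T0]=3 [LOAD]
14. CAS T0 → mem=4 r[T0]=3 [OK]
15. LOAD T0 → mem=4 r[T0]=4 [LOAD]
16. CAS T0 → mem=5 r[T0]=4 [OK]

counter = 5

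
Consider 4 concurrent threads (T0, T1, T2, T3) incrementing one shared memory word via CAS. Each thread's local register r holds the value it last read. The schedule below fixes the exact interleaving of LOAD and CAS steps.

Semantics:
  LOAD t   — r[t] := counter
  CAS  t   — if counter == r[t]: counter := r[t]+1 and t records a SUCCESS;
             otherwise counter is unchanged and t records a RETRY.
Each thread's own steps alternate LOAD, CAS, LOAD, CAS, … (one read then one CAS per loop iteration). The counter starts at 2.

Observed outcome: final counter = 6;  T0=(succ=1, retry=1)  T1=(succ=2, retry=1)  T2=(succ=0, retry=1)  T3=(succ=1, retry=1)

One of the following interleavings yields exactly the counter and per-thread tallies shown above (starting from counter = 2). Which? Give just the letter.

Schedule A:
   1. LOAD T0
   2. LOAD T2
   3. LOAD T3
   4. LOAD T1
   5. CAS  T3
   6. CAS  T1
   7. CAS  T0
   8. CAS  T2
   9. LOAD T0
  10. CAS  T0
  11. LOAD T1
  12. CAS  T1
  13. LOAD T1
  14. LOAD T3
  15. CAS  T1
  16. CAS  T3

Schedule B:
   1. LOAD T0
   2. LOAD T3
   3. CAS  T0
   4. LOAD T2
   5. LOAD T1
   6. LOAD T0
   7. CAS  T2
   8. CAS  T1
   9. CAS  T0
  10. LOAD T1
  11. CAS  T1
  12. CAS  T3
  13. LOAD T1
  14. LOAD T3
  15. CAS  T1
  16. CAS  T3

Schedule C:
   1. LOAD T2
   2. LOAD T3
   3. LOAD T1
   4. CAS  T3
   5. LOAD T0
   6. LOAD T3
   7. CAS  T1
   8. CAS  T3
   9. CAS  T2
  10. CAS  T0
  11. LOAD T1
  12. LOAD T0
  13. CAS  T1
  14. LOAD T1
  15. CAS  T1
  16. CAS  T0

Tracing schedule A:
1. LOAD T0 → mem=2 r[T0]=2 [LOAD]
2. LOAD T2 → mem=2 r[T2]=2 [LOAD]
3. LOAD T3 → mem=2 r[T3]=2 [LOAD]
4. LOAD T1 → mem=2 r[T1]=2 [LOAD]
5. CAS T3 → mem=3 r[T3]=2 [OK]
6. CAS T1 → mem=3 r[T1]=2 [RETRY]
7. CAS T0 → mem=3 r[T0]=2 [RETRY]
8. CAS T2 → mem=3 r[T2]=2 [RETRY]
9. LOAD T0 → mem=3 r[T0]=3 [LOAD]
10. CAS T0 → mem=4 r[T0]=3 [OK]
11. LOAD T1 → mem=4 r[T1]=4 [LOAD]
12. CAS T1 → mem=5 r[T1]=4 [OK]
13. LOAD T1 → mem=5 r[T1]=5 [LOAD]
14. LOAD T3 → mem=5 r[T3]=5 [LOAD]
15. CAS T1 → mem=6 r[T1]=5 [OK]
16. CAS T3 → mem=6 r[T3]=5 [RETRY]

A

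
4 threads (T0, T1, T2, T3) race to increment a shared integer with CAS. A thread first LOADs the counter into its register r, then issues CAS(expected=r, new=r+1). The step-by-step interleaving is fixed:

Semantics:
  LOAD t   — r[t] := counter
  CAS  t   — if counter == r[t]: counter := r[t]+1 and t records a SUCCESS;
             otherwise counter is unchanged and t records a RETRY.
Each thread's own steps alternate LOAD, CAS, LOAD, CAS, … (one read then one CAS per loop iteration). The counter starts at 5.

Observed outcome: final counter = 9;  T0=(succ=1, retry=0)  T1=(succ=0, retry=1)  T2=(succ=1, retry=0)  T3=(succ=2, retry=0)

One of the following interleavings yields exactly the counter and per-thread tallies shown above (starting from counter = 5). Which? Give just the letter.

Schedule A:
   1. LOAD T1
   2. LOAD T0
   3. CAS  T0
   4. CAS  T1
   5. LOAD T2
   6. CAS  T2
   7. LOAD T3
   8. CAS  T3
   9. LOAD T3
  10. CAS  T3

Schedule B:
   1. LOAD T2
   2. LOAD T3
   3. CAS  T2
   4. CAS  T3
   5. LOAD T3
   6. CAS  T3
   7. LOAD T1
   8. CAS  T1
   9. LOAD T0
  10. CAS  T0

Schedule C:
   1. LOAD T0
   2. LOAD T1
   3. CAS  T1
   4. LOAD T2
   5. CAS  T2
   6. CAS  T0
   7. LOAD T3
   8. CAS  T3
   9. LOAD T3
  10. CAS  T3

Simulating candidate A:
[1] T1.load  rd  (counter 5, T1.r 5)
[2] T0.load  rd  (counter 5, T0.r 5)
[3] T0.cas  hit  (counter 6, T0.r 5)
[4] T1.cas  miss  (counter 6, T1.r 5)
[5] T2.load  rd  (counter 6, T2.r 6)
[6] T2.cas  hit  (counter 7, T2.r 6)
[7] T3.load  rd  (counter 7, T3.r 7)
[8] T3.cas  hit  (counter 8, T3.r 7)
[9] T3.load  rd  (counter 8, T3.r 8)
[10] T3.cas  hit  (counter 9, T3.r 8)

A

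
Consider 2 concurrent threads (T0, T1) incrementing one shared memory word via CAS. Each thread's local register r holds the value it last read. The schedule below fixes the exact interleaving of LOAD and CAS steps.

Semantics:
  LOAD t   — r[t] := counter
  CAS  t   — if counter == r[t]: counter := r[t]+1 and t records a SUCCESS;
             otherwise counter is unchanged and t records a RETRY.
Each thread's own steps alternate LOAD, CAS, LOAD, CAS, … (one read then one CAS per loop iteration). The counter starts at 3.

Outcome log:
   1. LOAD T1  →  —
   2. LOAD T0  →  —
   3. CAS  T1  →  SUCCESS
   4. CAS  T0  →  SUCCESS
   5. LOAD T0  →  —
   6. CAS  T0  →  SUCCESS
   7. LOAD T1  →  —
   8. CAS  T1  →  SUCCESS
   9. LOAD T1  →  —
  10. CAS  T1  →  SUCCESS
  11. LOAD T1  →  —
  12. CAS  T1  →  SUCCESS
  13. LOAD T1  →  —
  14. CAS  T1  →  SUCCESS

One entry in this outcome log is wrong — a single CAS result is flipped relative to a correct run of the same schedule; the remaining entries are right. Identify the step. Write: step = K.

step = 4

Correct run:
#1 T1 reads 3
#2 T0 reads 3
#3 T1 CAS(3→4) writes; counter now 4
#4 T0 CAS(3→4) fails; counter now 4
#5 T0 reads 4
#6 T0 CAS(4→5) writes; counter now 5
#7 T1 reads 5
#8 T1 CAS(5→6) writes; counter now 6
#9 T1 reads 6
#10 T1 CAS(6→7) writes; counter now 7
#11 T1 reads 7
#12 T1 CAS(7→8) writes; counter now 8
#13 T1 reads 8
#14 T1 CAS(8→9) writes; counter now 9
Log disagrees first at step 4.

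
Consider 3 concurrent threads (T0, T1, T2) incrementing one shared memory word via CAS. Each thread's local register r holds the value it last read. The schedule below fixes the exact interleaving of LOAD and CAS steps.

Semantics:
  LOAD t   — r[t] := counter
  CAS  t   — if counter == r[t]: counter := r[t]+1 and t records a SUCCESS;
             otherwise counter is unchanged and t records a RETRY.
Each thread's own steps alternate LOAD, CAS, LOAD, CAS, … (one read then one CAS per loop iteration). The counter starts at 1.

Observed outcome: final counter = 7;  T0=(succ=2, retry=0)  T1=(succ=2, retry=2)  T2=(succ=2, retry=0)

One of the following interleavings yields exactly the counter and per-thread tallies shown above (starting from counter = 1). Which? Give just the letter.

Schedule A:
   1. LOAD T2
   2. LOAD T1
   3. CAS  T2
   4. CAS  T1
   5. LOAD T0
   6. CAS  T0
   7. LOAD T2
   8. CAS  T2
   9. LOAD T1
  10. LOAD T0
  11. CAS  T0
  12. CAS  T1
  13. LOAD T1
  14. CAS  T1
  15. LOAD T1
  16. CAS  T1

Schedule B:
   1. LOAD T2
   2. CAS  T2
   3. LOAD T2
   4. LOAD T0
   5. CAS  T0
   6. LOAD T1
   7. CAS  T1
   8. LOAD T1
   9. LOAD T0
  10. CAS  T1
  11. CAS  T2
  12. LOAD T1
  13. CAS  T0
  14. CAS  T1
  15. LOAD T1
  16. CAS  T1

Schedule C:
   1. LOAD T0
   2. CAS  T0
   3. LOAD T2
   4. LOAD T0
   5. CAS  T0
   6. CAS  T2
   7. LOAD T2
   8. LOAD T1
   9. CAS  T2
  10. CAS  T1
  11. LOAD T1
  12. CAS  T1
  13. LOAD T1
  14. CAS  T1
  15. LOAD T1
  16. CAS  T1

Run A:
[1] T2.load  rd  (counter 1, T2.r 1)
[2] T1.load  rd  (counter 1, T1.r 1)
[3] T2.cas  hit  (counter 2, T2.r 1)
[4] T1.cas  miss  (counter 2, T1.r 1)
[5] T0.load  rd  (counter 2, T0.r 2)
[6] T0.cas  hit  (counter 3, T0.r 2)
[7] T2.load  rd  (counter 3, T2.r 3)
[8] T2.cas  hit  (counter 4, T2.r 3)
[9] T1.load  rd  (counter 4, T1.r 4)
[10] T0.load  rd  (counter 4, T0.r 4)
[11] T0.cas  hit  (counter 5, T0.r 4)
[12] T1.cas  miss  (counter 5, T1.r 4)
[13] T1.load  rd  (counter 5, T1.r 5)
[14] T1.cas  hit  (counter 6, T1.r 5)
[15] T1.load  rd  (counter 6, T1.r 6)
[16] T1.cas  hit  (counter 7, T1.r 6)

A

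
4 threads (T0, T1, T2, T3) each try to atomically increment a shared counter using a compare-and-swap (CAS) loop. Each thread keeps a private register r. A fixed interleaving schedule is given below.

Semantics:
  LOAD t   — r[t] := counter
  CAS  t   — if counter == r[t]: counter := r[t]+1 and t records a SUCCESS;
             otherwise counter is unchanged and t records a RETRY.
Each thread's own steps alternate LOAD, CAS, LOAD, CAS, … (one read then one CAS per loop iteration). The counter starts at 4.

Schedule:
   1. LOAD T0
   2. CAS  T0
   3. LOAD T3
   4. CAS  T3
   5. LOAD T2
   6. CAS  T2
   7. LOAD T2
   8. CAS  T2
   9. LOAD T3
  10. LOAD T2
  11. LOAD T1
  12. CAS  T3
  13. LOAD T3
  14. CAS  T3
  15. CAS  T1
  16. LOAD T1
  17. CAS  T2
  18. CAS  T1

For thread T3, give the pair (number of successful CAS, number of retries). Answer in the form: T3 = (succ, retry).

T3 = (3, 0)

1. LOAD T0 → mem=4 r[T0]=4 [LOAD]
2. CAS T0 → mem=5 r[T0]=4 [OK]
3. LOAD T3 → mem=5 r[T3]=5 [LOAD]
4. CAS T3 → mem=6 r[T3]=5 [OK]
5. LOAD T2 → mem=6 r[T2]=6 [LOAD]
6. CAS T2 → mem=7 r[T2]=6 [OK]
7. LOAD T2 → mem=7 r[T2]=7 [LOAD]
8. CAS T2 → mem=8 r[T2]=7 [OK]
9. LOAD T3 → mem=8 r[T3]=8 [LOAD]
10. LOAD T2 → mem=8 r[T2]=8 [LOAD]
11. LOAD T1 → mem=8 r[T1]=8 [LOAD]
12. CAS T3 → mem=9 r[T3]=8 [OK]
13. LOAD T3 → mem=9 r[T3]=9 [LOAD]
14. CAS T3 → mem=10 r[T3]=9 [OK]
15. CAS T1 → mem=10 r[T1]=8 [RETRY]
16. LOAD T1 → mem=10 r[T1]=10 [LOAD]
17. CAS T2 → mem=10 r[T2]=8 [RETRY]
18. CAS T1 → mem=11 r[T1]=10 [OK]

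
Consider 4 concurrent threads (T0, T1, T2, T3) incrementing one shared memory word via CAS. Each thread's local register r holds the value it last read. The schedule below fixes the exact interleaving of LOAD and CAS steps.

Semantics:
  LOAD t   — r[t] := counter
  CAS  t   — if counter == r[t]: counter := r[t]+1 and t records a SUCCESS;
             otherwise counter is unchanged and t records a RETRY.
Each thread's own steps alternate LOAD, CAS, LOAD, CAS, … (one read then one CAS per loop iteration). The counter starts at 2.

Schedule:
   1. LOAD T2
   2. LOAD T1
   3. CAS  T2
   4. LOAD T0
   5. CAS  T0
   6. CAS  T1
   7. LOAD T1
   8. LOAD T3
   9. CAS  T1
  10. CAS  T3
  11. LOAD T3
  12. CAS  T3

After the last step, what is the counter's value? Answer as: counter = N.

counter = 6

#1 T2 reads 2
#2 T1 reads 2
#3 T2 CAS(2→3) writes; counter now 3
#4 T0 reads 3
#5 T0 CAS(3→4) writes; counter now 4
#6 T1 CAS(2→3) fails; counter now 4
#7 T1 reads 4
#8 T3 reads 4
#9 T1 CAS(4→5) writes; counter now 5
#10 T3 CAS(4→5) fails; counter now 5
#11 T3 reads 5
#12 T3 CAS(5→6) writes; counter now 6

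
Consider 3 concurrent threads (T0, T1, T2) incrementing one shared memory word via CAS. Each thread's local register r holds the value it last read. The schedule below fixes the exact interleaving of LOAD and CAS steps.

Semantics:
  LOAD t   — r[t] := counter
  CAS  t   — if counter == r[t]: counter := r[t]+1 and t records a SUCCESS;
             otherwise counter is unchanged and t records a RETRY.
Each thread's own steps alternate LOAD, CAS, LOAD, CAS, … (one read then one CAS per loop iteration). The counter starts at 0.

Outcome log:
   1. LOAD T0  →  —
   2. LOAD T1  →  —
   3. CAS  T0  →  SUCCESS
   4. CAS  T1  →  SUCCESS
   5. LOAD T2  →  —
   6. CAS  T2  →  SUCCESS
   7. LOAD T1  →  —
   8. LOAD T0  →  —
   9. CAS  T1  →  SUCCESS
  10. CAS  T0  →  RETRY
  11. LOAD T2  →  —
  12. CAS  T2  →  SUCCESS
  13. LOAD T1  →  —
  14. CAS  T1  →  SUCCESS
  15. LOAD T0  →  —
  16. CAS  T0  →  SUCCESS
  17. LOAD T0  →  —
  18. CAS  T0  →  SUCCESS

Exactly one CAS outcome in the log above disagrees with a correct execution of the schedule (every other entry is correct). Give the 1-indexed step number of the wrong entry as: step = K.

Re-executing:
1. LOAD T0 → mem=0 r[T0]=0 [LOAD]
2. LOAD T1 → mem=0 r[T1]=0 [LOAD]
3. CAS T0 → mem=1 r[T0]=0 [OK]
4. CAS T1 → mem=1 r[T1]=0 [RETRY]
5. LOAD T2 → mem=1 r[T2]=1 [LOAD]
6. CAS T2 → mem=2 r[T2]=1 [OK]
7. LOAD T1 → mem=2 r[T1]=2 [LOAD]
8. LOAD T0 → mem=2 r[T0]=2 [LOAD]
9. CAS T1 → mem=3 r[T1]=2 [OK]
10. CAS T0 → mem=3 r[T0]=2 [RETRY]
11. LOAD T2 → mem=3 r[T2]=3 [LOAD]
12. CAS T2 → mem=4 r[T2]=3 [OK]
13. LOAD T1 → mem=4 r[T1]=4 [LOAD]
14. CAS T1 → mem=5 r[T1]=4 [OK]
15. LOAD T0 → mem=5 r[T0]=5 [LOAD]
16. CAS T0 → mem=6 r[T0]=5 [OK]
17. LOAD T0 → mem=6 r[T0]=6 [LOAD]
18. CAS T0 → mem=7 r[T0]=6 [OK]
Flip is step 4.

step = 4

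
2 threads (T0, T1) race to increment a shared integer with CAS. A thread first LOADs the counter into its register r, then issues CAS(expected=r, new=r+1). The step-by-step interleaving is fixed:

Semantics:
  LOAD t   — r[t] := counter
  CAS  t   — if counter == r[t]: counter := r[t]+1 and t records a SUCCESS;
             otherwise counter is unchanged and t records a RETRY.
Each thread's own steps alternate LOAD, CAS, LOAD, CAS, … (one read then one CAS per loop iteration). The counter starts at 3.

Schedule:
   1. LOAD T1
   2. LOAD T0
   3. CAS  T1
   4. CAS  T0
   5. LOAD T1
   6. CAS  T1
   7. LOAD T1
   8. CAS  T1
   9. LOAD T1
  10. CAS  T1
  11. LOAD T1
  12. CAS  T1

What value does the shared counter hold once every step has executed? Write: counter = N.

1. LOAD T1 → mem=3 r[T1]=3 [LOAD]
2. LOAD T0 → mem=3 r[T0]=3 [LOAD]
3. CAS T1 → mem=4 r[T1]=3 [OK]
4. CAS T0 → mem=4 r[T0]=3 [RETRY]
5. LOAD T1 → mem=4 r[T1]=4 [LOAD]
6. CAS T1 → mem=5 r[T1]=4 [OK]
7. LOAD T1 → mem=5 r[T1]=5 [LOAD]
8. CAS T1 → mem=6 r[T1]=5 [OK]
9. LOAD T1 → mem=6 r[T1]=6 [LOAD]
10. CAS T1 → mem=7 r[T1]=6 [OK]
11. LOAD T1 → mem=7 r[T1]=7 [LOAD]
12. CAS T1 → mem=8 r[T1]=7 [OK]

counter = 8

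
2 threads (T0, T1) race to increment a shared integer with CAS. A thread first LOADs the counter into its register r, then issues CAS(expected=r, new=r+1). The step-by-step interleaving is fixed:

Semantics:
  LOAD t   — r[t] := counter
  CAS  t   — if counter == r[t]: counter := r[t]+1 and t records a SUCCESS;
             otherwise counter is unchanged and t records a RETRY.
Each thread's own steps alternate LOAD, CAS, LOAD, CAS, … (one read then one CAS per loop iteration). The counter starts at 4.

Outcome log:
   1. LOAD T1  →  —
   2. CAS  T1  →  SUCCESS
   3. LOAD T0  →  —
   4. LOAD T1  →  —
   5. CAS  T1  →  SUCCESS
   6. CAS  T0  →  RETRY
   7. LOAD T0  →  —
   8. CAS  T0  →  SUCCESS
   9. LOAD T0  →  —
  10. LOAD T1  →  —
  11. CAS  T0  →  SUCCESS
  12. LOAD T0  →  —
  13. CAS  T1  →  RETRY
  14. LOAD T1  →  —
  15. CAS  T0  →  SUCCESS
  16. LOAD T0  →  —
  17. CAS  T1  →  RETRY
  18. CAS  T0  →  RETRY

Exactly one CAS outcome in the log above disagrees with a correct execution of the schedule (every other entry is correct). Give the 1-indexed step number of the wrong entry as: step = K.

step = 18

Reference trace:
1. LOAD T1 → mem=4 r[T1]=4 [LOAD]
2. CAS T1 → mem=5 r[T1]=4 [OK]
3. LOAD T0 → mem=5 r[T0]=5 [LOAD]
4. LOAD T1 → mem=5 r[T1]=5 [LOAD]
5. CAS T1 → mem=6 r[T1]=5 [OK]
6. CAS T0 → mem=6 r[T0]=5 [RETRY]
7. LOAD T0 → mem=6 r[T0]=6 [LOAD]
8. CAS T0 → mem=7 r[T0]=6 [OK]
9. LOAD T0 → mem=7 r[T0]=7 [LOAD]
10. LOAD T1 → mem=7 r[T1]=7 [LOAD]
11. CAS T0 → mem=8 r[T0]=7 [OK]
12. LOAD T0 → mem=8 r[T0]=8 [LOAD]
13. CAS T1 → mem=8 r[T1]=7 [RETRY]
14. LOAD T1 → mem=8 r[T1]=8 [LOAD]
15. CAS T0 → mem=9 r[T0]=8 [OK]
16. LOAD T0 → mem=9 r[T0]=9 [LOAD]
17. CAS T1 → mem=9 r[T1]=8 [RETRY]
18. CAS T0 → mem=10 r[T0]=9 [OK]
Log disagrees first at step 18.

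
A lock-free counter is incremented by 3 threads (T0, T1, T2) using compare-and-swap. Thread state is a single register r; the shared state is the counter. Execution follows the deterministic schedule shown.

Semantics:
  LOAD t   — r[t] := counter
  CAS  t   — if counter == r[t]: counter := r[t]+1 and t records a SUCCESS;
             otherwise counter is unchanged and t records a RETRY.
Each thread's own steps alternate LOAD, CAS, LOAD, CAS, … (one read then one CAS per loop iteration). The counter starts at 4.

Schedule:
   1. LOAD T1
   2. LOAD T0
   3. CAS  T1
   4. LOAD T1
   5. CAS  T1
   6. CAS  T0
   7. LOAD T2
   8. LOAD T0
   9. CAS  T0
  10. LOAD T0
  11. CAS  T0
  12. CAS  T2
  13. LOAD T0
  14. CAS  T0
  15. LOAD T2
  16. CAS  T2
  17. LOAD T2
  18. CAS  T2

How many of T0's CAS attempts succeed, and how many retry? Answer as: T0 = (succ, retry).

#1 T1 reads 4
#2 T0 reads 4
#3 T1 CAS(4→5) writes; counter now 5
#4 T1 reads 5
#5 T1 CAS(5→6) writes; counter now 6
#6 T0 CAS(4→5) fails; counter now 6
#7 T2 reads 6
#8 T0 reads 6
#9 T0 CAS(6→7) writes; counter now 7
#10 T0 reads 7
#11 T0 CAS(7→8) writes; counter now 8
#12 T2 CAS(6→7) fails; counter now 8
#13 T0 reads 8
#14 T0 CAS(8→9) writes; counter now 9
#15 T2 reads 9
#16 T2 CAS(9→10) writes; counter now 10
#17 T2 reads 10
#18 T2 CAS(10→11) writes; counter now 11

T0 = (3, 1)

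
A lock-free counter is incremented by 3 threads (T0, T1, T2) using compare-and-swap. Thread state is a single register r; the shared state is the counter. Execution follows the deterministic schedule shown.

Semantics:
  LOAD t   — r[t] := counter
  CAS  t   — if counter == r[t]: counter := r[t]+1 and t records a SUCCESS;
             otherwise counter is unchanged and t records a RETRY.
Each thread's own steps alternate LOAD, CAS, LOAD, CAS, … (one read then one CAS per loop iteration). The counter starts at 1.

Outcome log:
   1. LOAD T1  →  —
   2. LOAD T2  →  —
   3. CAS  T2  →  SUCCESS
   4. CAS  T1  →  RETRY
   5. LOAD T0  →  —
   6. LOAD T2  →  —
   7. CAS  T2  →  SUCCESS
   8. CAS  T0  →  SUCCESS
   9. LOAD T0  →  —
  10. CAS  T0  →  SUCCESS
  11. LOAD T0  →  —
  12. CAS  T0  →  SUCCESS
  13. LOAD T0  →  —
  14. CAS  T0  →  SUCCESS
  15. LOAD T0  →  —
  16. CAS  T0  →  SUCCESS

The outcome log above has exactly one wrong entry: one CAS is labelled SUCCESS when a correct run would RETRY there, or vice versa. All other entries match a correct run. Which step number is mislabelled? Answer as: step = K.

Reference trace:
1. LOAD T1 → mem=1 r[T1]=1 [LOAD]
2. LOAD T2 → mem=1 r[T2]=1 [LOAD]
3. CAS T2 → mem=2 r[T2]=1 [OK]
4. CAS T1 → mem=2 r[T1]=1 [RETRY]
5. LOAD T0 → mem=2 r[T0]=2 [LOAD]
6. LOAD T2 → mem=2 r[T2]=2 [LOAD]
7. CAS T2 → mem=3 r[T2]=2 [OK]
8. CAS T0 → mem=3 r[T0]=2 [RETRY]
9. LOAD T0 → mem=3 r[T0]=3 [LOAD]
10. CAS T0 → mem=4 r[T0]=3 [OK]
11. LOAD T0 → mem=4 r[T0]=4 [LOAD]
12. CAS T0 → mem=5 r[T0]=4 [OK]
13. LOAD T0 → mem=5 r[T0]=5 [LOAD]
14. CAS T0 → mem=6 r[T0]=5 [OK]
15. LOAD T0 → mem=6 r[T0]=6 [LOAD]
16. CAS T0 → mem=7 r[T0]=6 [OK]
Log disagrees first at step 8.

step = 8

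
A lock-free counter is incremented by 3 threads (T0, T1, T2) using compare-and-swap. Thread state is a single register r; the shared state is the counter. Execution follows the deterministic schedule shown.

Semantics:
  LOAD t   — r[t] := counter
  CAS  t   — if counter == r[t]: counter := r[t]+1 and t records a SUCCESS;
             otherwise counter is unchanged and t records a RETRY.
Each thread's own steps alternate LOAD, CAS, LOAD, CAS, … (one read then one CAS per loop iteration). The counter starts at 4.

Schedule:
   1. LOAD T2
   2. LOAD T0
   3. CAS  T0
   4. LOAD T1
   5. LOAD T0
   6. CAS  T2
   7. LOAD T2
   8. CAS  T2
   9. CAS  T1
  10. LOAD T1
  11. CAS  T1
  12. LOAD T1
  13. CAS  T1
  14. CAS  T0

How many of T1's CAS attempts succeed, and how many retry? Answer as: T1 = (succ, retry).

1. LOAD T2 → mem=4 r[T2]=4 [LOAD]
2. LOAD T0 → mem=4 r[T0]=4 [LOAD]
3. CAS T0 → mem=5 r[T0]=4 [OK]
4. LOAD T1 → mem=5 r[T1]=5 [LOAD]
5. LOAD T0 → mem=5 r[T0]=5 [LOAD]
6. CAS T2 → mem=5 r[T2]=4 [RETRY]
7. LOAD T2 → mem=5 r[T2]=5 [LOAD]
8. CAS T2 → mem=6 r[T2]=5 [OK]
9. CAS T1 → mem=6 r[T1]=5 [RETRY]
10. LOAD T1 → mem=6 r[T1]=6 [LOAD]
11. CAS T1 → mem=7 r[T1]=6 [OK]
12. LOAD T1 → mem=7 r[T1]=7 [LOAD]
13. CAS T1 → mem=8 r[T1]=7 [OK]
14. CAS T0 → mem=8 r[T0]=5 [RETRY]

T1 = (2, 1)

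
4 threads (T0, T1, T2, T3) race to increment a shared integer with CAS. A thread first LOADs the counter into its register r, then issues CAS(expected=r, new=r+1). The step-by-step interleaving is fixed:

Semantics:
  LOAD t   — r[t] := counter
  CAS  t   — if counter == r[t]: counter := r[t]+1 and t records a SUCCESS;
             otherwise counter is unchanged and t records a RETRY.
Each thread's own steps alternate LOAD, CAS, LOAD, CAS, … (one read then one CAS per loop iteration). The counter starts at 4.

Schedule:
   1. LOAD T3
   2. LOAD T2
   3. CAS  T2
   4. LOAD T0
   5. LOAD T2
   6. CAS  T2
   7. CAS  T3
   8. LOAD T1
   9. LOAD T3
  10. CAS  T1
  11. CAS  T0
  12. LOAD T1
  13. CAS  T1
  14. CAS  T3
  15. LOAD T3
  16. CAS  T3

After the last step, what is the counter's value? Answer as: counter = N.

#1 T3 reads 4
#2 T2 reads 4
#3 T2 CAS(4→5) writes; counter now 5
#4 T0 reads 5
#5 T2 reads 5
#6 T2 CAS(5→6) writes; counter now 6
#7 T3 CAS(4→5) fails; counter now 6
#8 T1 reads 6
#9 T3 reads 6
#10 T1 CAS(6→7) writes; counter now 7
#11 T0 CAS(5→6) fails; counter now 7
#12 T1 reads 7
#13 T1 CAS(7→8) writes; counter now 8
#14 T3 CAS(6→7) fails; counter now 8
#15 T3 reads 8
#16 T3 CAS(8→9) writes; counter now 9

counter = 9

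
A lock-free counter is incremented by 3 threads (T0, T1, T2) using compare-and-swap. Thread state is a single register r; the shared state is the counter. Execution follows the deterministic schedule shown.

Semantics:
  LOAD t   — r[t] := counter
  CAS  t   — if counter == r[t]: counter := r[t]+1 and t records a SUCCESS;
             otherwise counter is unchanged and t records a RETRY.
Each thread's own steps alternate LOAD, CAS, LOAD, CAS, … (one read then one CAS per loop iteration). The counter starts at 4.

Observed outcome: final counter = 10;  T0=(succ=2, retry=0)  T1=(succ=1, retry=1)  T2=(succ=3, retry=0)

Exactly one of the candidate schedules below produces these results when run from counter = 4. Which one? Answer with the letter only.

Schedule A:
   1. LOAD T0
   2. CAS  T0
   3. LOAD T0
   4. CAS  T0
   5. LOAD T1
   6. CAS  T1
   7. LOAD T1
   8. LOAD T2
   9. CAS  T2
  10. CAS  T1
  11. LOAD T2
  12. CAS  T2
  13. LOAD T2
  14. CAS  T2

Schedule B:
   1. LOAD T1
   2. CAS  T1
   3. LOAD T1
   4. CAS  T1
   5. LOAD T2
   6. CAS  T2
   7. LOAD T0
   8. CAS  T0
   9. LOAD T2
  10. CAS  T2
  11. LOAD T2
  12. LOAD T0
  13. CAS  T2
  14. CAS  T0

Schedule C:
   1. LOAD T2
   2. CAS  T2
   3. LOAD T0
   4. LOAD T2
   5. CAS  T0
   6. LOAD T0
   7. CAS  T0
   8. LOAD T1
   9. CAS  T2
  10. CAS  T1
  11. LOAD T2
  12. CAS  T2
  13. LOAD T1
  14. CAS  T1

A

Tracing schedule A:
   1) LOAD T0:  M=4  r_T0=4
   2) CAS  T0:  M=5  r_T0=4 ✓
   3) LOAD T0:  M=5  r_T0=5
   4) CAS  T0:  M=6  r_T0=5 ✓
   5) LOAD T1:  M=6  r_T1=6
   6) CAS  T1:  M=7  r_T1=6 ✓
   7) LOAD T1:  M=7  r_T1=7
   8) LOAD T2:  M=7  r_T2=7
   9) CAS  T2:  M=8  r_T2=7 ✓
  10) CAS  T1:  M=8  r_T1=7 ✗
  11) LOAD T2:  M=8  r_T2=8
  12) CAS  T2:  M=9  r_T2=8 ✓
  13) LOAD T2:  M=9  r_T2=9
  14) CAS  T2:  M=10  r_T2=9 ✓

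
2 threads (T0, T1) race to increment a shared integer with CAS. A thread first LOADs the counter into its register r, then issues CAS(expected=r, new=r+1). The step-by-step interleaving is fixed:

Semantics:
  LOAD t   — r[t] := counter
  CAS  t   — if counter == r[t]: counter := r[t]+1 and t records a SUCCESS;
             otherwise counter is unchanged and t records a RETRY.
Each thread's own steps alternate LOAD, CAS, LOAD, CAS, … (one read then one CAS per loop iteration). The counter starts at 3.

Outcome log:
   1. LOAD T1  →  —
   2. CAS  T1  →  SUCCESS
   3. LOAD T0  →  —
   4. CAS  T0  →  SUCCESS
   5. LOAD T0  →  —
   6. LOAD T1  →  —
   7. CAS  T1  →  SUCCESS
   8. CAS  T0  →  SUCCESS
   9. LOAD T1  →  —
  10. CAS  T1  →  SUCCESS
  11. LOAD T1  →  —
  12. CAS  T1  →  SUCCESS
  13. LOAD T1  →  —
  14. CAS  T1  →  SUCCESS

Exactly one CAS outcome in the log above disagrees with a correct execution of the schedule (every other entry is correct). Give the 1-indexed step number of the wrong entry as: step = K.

step = 8

Reference trace:
step 1: T1 LOAD ⇒ load; ctr=3 reg=3
step 2: T1 CAS ⇒ ok; ctr=4 reg=3
step 3: T0 LOAD ⇒ load; ctr=4 reg=4
step 4: T0 CAS ⇒ ok; ctr=5 reg=4
step 5: T0 LOAD ⇒ load; ctr=5 reg=5
step 6: T1 LOAD ⇒ load; ctr=5 reg=5
step 7: T1 CAS ⇒ ok; ctr=6 reg=5
step 8: T0 CAS ⇒ retry; ctr=6 reg=5
step 9: T1 LOAD ⇒ load; ctr=6 reg=6
step 10: T1 CAS ⇒ ok; ctr=7 reg=6
step 11: T1 LOAD ⇒ load; ctr=7 reg=7
step 12: T1 CAS ⇒ ok; ctr=8 reg=7
step 13: T1 LOAD ⇒ load; ctr=8 reg=8
step 14: T1 CAS ⇒ ok; ctr=9 reg=8
Mismatch at 8.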